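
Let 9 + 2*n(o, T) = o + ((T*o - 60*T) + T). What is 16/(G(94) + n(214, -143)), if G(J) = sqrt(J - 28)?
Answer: -29280/20093389 - 8*sqrt(66)/60280167 ≈ -0.0014583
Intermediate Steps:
G(J) = sqrt(-28 + J)
n(o, T) = -9/2 + o/2 - 59*T/2 + T*o/2 (n(o, T) = -9/2 + (o + ((T*o - 60*T) + T))/2 = -9/2 + (o + ((-60*T + T*o) + T))/2 = -9/2 + (o + (-59*T + T*o))/2 = -9/2 + (o - 59*T + T*o)/2 = -9/2 + (o/2 - 59*T/2 + T*o/2) = -9/2 + o/2 - 59*T/2 + T*o/2)
16/(G(94) + n(214, -143)) = 16/(sqrt(-28 + 94) + (-9/2 + (1/2)*214 - 59/2*(-143) + (1/2)*(-143)*214)) = 16/(sqrt(66) + (-9/2 + 107 + 8437/2 - 15301)) = 16/(sqrt(66) - 10980) = 16/(-10980 + sqrt(66))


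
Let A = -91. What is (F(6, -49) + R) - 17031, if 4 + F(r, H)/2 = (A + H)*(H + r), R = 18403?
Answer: 13404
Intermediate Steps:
F(r, H) = -8 + 2*(-91 + H)*(H + r) (F(r, H) = -8 + 2*((-91 + H)*(H + r)) = -8 + 2*(-91 + H)*(H + r))
(F(6, -49) + R) - 17031 = ((-8 - 182*(-49) - 182*6 + 2*(-49)² + 2*(-49)*6) + 18403) - 17031 = ((-8 + 8918 - 1092 + 2*2401 - 588) + 18403) - 17031 = ((-8 + 8918 - 1092 + 4802 - 588) + 18403) - 17031 = (12032 + 18403) - 17031 = 30435 - 17031 = 13404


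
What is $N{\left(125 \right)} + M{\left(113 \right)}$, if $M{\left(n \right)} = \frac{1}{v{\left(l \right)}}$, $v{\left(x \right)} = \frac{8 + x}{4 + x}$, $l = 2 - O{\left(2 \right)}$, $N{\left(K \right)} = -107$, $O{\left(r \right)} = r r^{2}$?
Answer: $-108$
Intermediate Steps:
$O{\left(r \right)} = r^{3}$
$l = -6$ ($l = 2 - 2^{3} = 2 - 8 = -6$)
$v{\left(x \right)} = \frac{8 + x}{4 + x}$
$M{\left(n \right)} = -1$ ($M{\left(n \right)} = \frac{1}{\frac{1}{4 - 6} \left(8 - 6\right)} = \frac{1}{\frac{1}{-2} \cdot 2} = \frac{1}{\left(- \frac{1}{2}\right) 2} = \frac{1}{-1} = -1$)
$N{\left(125 \right)} + M{\left(113 \right)} = -107 - 1 = -108$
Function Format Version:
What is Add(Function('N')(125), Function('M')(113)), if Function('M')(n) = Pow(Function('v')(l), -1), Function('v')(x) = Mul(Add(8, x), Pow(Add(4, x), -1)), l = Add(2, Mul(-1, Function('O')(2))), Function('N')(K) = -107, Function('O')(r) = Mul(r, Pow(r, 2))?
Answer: -108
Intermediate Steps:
Function('O')(r) = Pow(r, 3)
l = -6 (l = Add(2, Mul(-1, Pow(2, 3))) = Add(2, Mul(-1, 8)) = Add(2, -8) = -6)
Function('v')(x) = Mul(Pow(Add(4, x), -1), Add(8, x))
Function('M')(n) = -1 (Function('M')(n) = Pow(Mul(Pow(Add(4, -6), -1), Add(8, -6)), -1) = Pow(Mul(Pow(-2, -1), 2), -1) = Pow(Mul(Rational(-1, 2), 2), -1) = Pow(-1, -1) = -1)
Add(Function('N')(125), Function('M')(113)) = Add(-107, -1) = -108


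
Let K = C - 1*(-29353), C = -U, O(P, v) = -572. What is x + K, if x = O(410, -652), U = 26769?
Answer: 2012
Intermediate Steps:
C = -26769 (C = -1*26769 = -26769)
x = -572
K = 2584 (K = -26769 - 1*(-29353) = -26769 + 29353 = 2584)
x + K = -572 + 2584 = 2012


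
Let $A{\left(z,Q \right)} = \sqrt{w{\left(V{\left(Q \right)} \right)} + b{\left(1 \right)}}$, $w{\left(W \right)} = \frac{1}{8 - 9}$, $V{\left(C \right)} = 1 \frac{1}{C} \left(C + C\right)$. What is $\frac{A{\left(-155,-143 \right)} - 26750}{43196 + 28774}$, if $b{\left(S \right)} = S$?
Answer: $- \frac{2675}{7197} \approx -0.37168$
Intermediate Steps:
$V{\left(C \right)} = 2$ ($V{\left(C \right)} = \frac{2 C}{C} = 2$)
$w{\left(W \right)} = -1$ ($w{\left(W \right)} = \frac{1}{-1} = -1$)
$A{\left(z,Q \right)} = 0$ ($A{\left(z,Q \right)} = \sqrt{-1 + 1} = \sqrt{0} = 0$)
$\frac{A{\left(-155,-143 \right)} - 26750}{43196 + 28774} = \frac{0 - 26750}{43196 + 28774} = - \frac{26750}{71970} = \left(-26750\right) \frac{1}{71970} = - \frac{2675}{7197}$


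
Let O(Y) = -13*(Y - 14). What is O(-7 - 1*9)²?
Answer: 152100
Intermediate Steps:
O(Y) = 182 - 13*Y (O(Y) = -13*(-14 + Y) = 182 - 13*Y)
O(-7 - 1*9)² = (182 - 13*(-7 - 1*9))² = (182 - 13*(-7 - 9))² = (182 - 13*(-16))² = (182 + 208)² = 390² = 152100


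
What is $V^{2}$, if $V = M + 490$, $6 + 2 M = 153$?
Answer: $\frac{1270129}{4} \approx 3.1753 \cdot 10^{5}$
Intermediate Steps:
$M = \frac{147}{2}$ ($M = -3 + \frac{1}{2} \cdot 153 = -3 + \frac{153}{2} = \frac{147}{2} \approx 73.5$)
$V = \frac{1127}{2}$ ($V = \frac{147}{2} + 490 = \frac{1127}{2} \approx 563.5$)
$V^{2} = \left(\frac{1127}{2}\right)^{2} = \frac{1270129}{4}$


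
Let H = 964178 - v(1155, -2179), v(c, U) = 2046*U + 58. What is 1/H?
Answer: 1/5422354 ≈ 1.8442e-7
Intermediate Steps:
v(c, U) = 58 + 2046*U
H = 5422354 (H = 964178 - (58 + 2046*(-2179)) = 964178 - (58 - 4458234) = 964178 - 1*(-4458176) = 964178 + 4458176 = 5422354)
1/H = 1/5422354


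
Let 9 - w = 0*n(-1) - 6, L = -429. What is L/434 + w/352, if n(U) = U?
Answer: -72249/76384 ≈ -0.94587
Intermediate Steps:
w = 15 (w = 9 - (0*(-1) - 6) = 9 - (0 - 6) = 9 - 1*(-6) = 9 + 6 = 15)
L/434 + w/352 = -429/434 + 15/352 = -72249/76384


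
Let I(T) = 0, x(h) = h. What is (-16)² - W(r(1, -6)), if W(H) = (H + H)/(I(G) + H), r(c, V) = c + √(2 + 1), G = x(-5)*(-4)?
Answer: 254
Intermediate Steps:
G = 20 (G = -5*(-4) = 20)
r(c, V) = c + √3
W(H) = 2 (W(H) = (H + H)/(0 + H) = (2*H)/H = 2)
(-16)² - W(r(1, -6)) = (-16)² - 1*2 = 256 - 2 = 254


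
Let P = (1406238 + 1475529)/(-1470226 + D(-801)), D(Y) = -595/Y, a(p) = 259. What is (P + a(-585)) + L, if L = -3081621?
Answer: -3628769595662389/1177650431 ≈ -3.0814e+6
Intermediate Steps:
P = -2308295367/1177650431 (P = (1406238 + 1475529)/(-1470226 - 595/(-801)) = 2881767/(-1470226 - 595*(-1/801)) = 2881767/(-1470226 + 595/801) = 2881767/(-1177650431/801) = 2881767*(-801/1177650431) = -2308295367/1177650431 ≈ -1.9601)
(P + a(-585)) + L = (-2308295367/1177650431 + 259) - 3081621 = 302703166262/1177650431 - 3081621 = -3628769595662389/1177650431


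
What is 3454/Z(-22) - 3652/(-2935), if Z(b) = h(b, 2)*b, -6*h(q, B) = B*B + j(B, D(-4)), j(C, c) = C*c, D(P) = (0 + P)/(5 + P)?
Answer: -1375081/5870 ≈ -234.26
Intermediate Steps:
D(P) = P/(5 + P)
h(q, B) = -B**2/6 + 2*B/3 (h(q, B) = -(B*B + B*(-4/(5 - 4)))/6 = -(B**2 + B*(-4/1))/6 = -(B**2 + B*(-4*1))/6 = -(B**2 + B*(-4))/6 = -(B**2 - 4*B)/6 = -B**2/6 + 2*B/3)
Z(b) = 2*b/3 (Z(b) = ((1/6)*2*(4 - 1*2))*b = ((1/6)*2*(4 - 2))*b = ((1/6)*2*2)*b = 2*b/3)
3454/Z(-22) - 3652/(-2935) = 3454/(((2/3)*(-22))) - 3652/(-2935) = 3454/(-44/3) - 3652*(-1/2935) = 3454*(-3/44) + 3652/2935 = -471/2 + 3652/2935 = -1375081/5870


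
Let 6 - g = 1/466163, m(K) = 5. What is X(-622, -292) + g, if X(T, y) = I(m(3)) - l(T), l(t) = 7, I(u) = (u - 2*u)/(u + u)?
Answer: -1398491/932326 ≈ -1.5000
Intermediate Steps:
I(u) = -1/2 (I(u) = (-u)/((2*u)) = (-u)*(1/(2*u)) = -1/2)
X(T, y) = -15/2 (X(T, y) = -1/2 - 1*7 = -1/2 - 7 = -15/2)
g = 2796977/466163 (g = 6 - 1/466163 = 2796977/466163 ≈ 6.0000)
X(-622, -292) + g = -15/2 + 2796977/466163 = -1398491/932326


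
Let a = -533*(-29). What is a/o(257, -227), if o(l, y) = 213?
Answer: 15457/213 ≈ 72.568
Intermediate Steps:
a = 15457
a/o(257, -227) = 15457/213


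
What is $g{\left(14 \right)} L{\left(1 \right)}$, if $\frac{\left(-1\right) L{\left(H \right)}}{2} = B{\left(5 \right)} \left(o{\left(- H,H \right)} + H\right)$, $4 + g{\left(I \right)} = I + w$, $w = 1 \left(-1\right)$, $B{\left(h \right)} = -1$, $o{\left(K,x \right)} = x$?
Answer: $36$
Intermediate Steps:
$w = -1$
$g{\left(I \right)} = -5 + I$ ($g{\left(I \right)} = -4 + \left(I - 1\right) = -4 + \left(-1 + I\right) = -5 + I$)
$L{\left(H \right)} = 4 H$ ($L{\left(H \right)} = - 2 \left(- (H + H)\right) = - 2 \left(- 2 H\right) = 4 H$)
$g{\left(14 \right)} L{\left(1 \right)} = \left(-5 + 14\right) 4 \cdot 1 = 9 \cdot 4 = 36$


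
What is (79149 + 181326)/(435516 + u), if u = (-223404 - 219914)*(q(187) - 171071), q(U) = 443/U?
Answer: 705925/205532618416 ≈ 3.4346e-6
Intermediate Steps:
u = 14181669229212/187 (u = (-223404 - 219914)*(443/187 - 171071) = -443318*(443*(1/187) - 171071) = -443318*(443/187 - 171071) = -443318*(-31989834/187) = 14181669229212/187 ≈ 7.5838e+10)
(79149 + 181326)/(435516 + u) = (79149 + 181326)/(435516 + 14181669229212/187) = 260475/(14181750670704/187) = 260475*(187/14181750670704) = 705925/205532618416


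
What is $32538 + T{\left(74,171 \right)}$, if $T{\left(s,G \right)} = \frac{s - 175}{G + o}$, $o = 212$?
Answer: $\frac{12461953}{383} \approx 32538.0$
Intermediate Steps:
$T{\left(s,G \right)} = \frac{-175 + s}{212 + G}$ ($T{\left(s,G \right)} = \frac{s - 175}{G + 212} = \frac{-175 + s}{212 + G}$)
$32538 + T{\left(74,171 \right)} = 32538 + \frac{-175 + 74}{212 + 171} = 32538 + \frac{1}{383} \left(-101\right) = 32538 - \frac{101}{383} = \frac{12461953}{383}$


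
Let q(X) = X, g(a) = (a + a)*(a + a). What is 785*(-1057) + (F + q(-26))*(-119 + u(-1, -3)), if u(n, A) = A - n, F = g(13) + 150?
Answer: -926545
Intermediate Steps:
g(a) = 4*a**2 (g(a) = (2*a)*(2*a) = 4*a**2)
F = 826 (F = 4*13**2 + 150 = 4*169 + 150 = 676 + 150 = 826)
785*(-1057) + (F + q(-26))*(-119 + u(-1, -3)) = 785*(-1057) + (826 - 26)*(-119 + (-3 - 1*(-1))) = -829745 + 800*(-119 + (-3 + 1)) = -829745 + 800*(-119 - 2) = -829745 + 800*(-121) = -829745 - 96800 = -926545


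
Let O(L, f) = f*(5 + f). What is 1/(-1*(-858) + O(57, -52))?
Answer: 1/3302 ≈ 0.00030285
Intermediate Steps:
1/(-1*(-858) + O(57, -52)) = 1/(-1*(-858) - 52*(5 - 52)) = 1/(858 - 52*(-47)) = 1/(858 + 2444) = 1/3302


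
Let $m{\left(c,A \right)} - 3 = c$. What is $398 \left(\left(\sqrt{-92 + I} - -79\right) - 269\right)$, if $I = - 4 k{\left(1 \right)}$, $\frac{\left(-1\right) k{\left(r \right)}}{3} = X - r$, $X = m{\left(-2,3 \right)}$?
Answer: $-75620 + 796 i \sqrt{23} \approx -75620.0 + 3817.5 i$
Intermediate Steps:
$m{\left(c,A \right)} = 3 + c$
$X = 1$ ($X = 3 - 2 = 1$)
$k{\left(r \right)} = -3 + 3 r$ ($k{\left(r \right)} = - 3 \left(1 - r\right) = -3 + 3 r$)
$I = 0$ ($I = - 4 \left(-3 + 3 \cdot 1\right) = - 4 \left(-3 + 3\right) = \left(-4\right) 0 = 0$)
$398 \left(\left(\sqrt{-92 + I} - -79\right) - 269\right) = 398 \left(\left(\sqrt{-92 + 0} - -79\right) - 269\right) = 398 \left(\left(\sqrt{-92} + 79\right) - 269\right) = 398 \left(\left(2 i \sqrt{23} + 79\right) - 269\right) = 398 \left(\left(79 + 2 i \sqrt{23}\right) - 269\right) = 398 \left(-190 + 2 i \sqrt{23}\right) = -75620 + 796 i \sqrt{23}$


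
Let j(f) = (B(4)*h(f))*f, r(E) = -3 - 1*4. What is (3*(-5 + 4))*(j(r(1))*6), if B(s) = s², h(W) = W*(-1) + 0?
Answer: 14112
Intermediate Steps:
r(E) = -7 (r(E) = -3 - 4 = -7)
h(W) = -W (h(W) = -W + 0 = -W)
j(f) = -16*f² (j(f) = (4²*(-f))*f = (16*(-f))*f = (-16*f)*f = -16*f²)
(3*(-5 + 4))*(j(r(1))*6) = (3*(-5 + 4))*(-16*(-7)²*6) = (3*(-1))*(-16*49*6) = -(-2352)*6 = -3*(-4704) = 14112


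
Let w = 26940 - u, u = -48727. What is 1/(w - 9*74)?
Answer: 1/75001 ≈ 1.3333e-5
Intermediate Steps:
w = 75667 (w = 26940 - 1*(-48727) = 26940 + 48727 = 75667)
1/(w - 9*74) = 1/(75667 - 9*74) = 1/(75667 - 666) = 1/75001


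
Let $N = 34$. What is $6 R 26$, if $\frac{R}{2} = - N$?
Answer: $-10608$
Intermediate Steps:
$R = -68$ ($R = 2 \left(\left(-1\right) 34\right) = 2 \left(-34\right) = -68$)
$6 R 26 = 6 \left(-68\right) 26 = \left(-408\right) 26 = -10608$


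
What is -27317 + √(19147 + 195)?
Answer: -27317 + √19342 ≈ -27178.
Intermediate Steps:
-27317 + √(19147 + 195) = -27317 + √19342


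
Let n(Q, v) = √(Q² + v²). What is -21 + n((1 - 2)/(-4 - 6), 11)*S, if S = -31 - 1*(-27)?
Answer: -21 - 2*√12101/5 ≈ -65.002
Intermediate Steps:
S = -4 (S = -31 + 27 = -4)
-21 + n((1 - 2)/(-4 - 6), 11)*S = -21 + √(((1 - 2)/(-4 - 6))² + 11²)*(-4) = -21 + √((-1/(-10))² + 121)*(-4) = -21 + √((-1*(-⅒))² + 121)*(-4) = -21 + √((⅒)² + 121)*(-4) = -21 + √(1/100 + 121)*(-4) = -21 + √(12101/100)*(-4) = -21 + (√12101/10)*(-4) = -21 - 2*√12101/5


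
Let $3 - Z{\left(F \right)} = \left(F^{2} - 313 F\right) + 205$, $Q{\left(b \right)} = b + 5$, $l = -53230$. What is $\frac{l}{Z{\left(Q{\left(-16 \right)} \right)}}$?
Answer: $\frac{26615}{1883} \approx 14.134$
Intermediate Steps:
$Q{\left(b \right)} = 5 + b$
$Z{\left(F \right)} = -202 - F^{2} + 313 F$ ($Z{\left(F \right)} = 3 - \left(\left(F^{2} - 313 F\right) + 205\right) = 3 - \left(205 + F^{2} - 313 F\right) = -202 - F^{2} + 313 F$)
$\frac{l}{Z{\left(Q{\left(-16 \right)} \right)}} = - \frac{53230}{-202 - \left(5 - 16\right)^{2} + 313 \left(5 - 16\right)} = - \frac{53230}{-202 - \left(-11\right)^{2} + 313 \left(-11\right)} = - \frac{53230}{-202 - 121 - 3443} = - \frac{53230}{-3766} = \left(-53230\right) \left(- \frac{1}{3766}\right) = \frac{26615}{1883}$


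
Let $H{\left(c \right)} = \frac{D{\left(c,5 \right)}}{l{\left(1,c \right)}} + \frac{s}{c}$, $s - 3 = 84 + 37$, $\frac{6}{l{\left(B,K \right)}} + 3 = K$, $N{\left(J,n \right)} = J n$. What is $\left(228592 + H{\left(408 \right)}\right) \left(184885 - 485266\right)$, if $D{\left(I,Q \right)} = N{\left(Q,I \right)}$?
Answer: $- \frac{3740926450505}{34} \approx -1.1003 \cdot 10^{11}$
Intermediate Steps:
$l{\left(B,K \right)} = \frac{6}{-3 + K}$
$s = 124$ ($s = 3 + \left(84 + 37\right) = 3 + 121 = 124$)
$D{\left(I,Q \right)} = I Q$ ($D{\left(I,Q \right)} = Q I = I Q$)
$H{\left(c \right)} = \frac{124}{c} + 5 c \left(- \frac{1}{2} + \frac{c}{6}\right)$ ($H{\left(c \right)} = \frac{c 5}{6 \frac{1}{-3 + c}} + \frac{124}{c} = 5 c \left(- \frac{1}{2} + \frac{c}{6}\right) + \frac{124}{c} = \frac{124}{c} + 5 c \left(- \frac{1}{2} + \frac{c}{6}\right)$)
$\left(228592 + H{\left(408 \right)}\right) \left(184885 - 485266\right) = \left(228592 + \frac{744 + 5 \cdot 408^{2} \left(-3 + 408\right)}{6 \cdot 408}\right) \left(184885 - 485266\right) = \left(228592 + \frac{1}{6} \cdot \frac{1}{408} \left(744 + 5 \cdot 166464 \cdot 405\right)\right) \left(-300381\right) = \left(228592 + \frac{1}{6} \cdot \frac{1}{408} \left(744 + 337089600\right)\right) \left(-300381\right) = \left(228592 + \frac{1}{6} \cdot \frac{1}{408} \cdot 337090344\right) \left(-300381\right) = \left(228592 + \frac{14045431}{102}\right) \left(-300381\right) = \frac{37361815}{102} \left(-300381\right) = - \frac{3740926450505}{34}$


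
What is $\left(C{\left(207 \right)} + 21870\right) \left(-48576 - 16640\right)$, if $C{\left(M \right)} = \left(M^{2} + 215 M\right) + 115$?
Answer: $-7130652224$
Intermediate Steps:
$C{\left(M \right)} = 115 + M^{2} + 215 M$
$\left(C{\left(207 \right)} + 21870\right) \left(-48576 - 16640\right) = \left(\left(115 + 207^{2} + 215 \cdot 207\right) + 21870\right) \left(-48576 - 16640\right) = \left(\left(115 + 42849 + 44505\right) + 21870\right) \left(-65216\right) = \left(87469 + 21870\right) \left(-65216\right) = 109339 \left(-65216\right) = -7130652224$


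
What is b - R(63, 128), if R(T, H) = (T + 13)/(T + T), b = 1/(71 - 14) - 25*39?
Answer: -1167776/1197 ≈ -975.59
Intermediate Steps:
b = -55574/57 (b = 1/57 - 975 = -55574/57 ≈ -974.98)
R(T, H) = (13 + T)/(2*T) (R(T, H) = (13 + T)/((2*T)) = (13 + T)*(1/(2*T)) = (13 + T)/(2*T))
b - R(63, 128) = -55574/57 - (13 + 63)/(2*63) = -55574/57 - 76/(2*63) = -55574/57 - 1*38/63 = -55574/57 - 38/63 = -1167776/1197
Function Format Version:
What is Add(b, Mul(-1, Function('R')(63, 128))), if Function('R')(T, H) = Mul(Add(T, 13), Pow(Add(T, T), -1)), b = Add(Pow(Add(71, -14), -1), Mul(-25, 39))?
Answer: Rational(-1167776, 1197) ≈ -975.59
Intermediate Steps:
b = Rational(-55574, 57) (b = Add(Pow(57, -1), -975) = Add(Rational(1, 57), -975) = Rational(-55574, 57) ≈ -974.98)
Function('R')(T, H) = Mul(Rational(1, 2), Pow(T, -1), Add(13, T)) (Function('R')(T, H) = Mul(Add(13, T), Pow(Mul(2, T), -1)) = Mul(Add(13, T), Mul(Rational(1, 2), Pow(T, -1))) = Mul(Rational(1, 2), Pow(T, -1), Add(13, T)))
Add(b, Mul(-1, Function('R')(63, 128))) = Add(Rational(-55574, 57), Mul(-1, Mul(Rational(1, 2), Pow(63, -1), Add(13, 63)))) = Add(Rational(-55574, 57), Mul(-1, Mul(Rational(1, 2), Rational(1, 63), 76))) = Add(Rational(-55574, 57), Mul(-1, Rational(38, 63))) = Add(Rational(-55574, 57), Rational(-38, 63)) = Rational(-1167776, 1197)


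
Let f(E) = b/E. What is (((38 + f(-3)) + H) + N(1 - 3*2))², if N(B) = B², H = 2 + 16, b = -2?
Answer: 60025/9 ≈ 6669.4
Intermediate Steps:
H = 18
f(E) = -2/E
(((38 + f(-3)) + H) + N(1 - 3*2))² = (((38 - 2/(-3)) + 18) + (1 - 3*2)²)² = (((38 - 2*(-⅓)) + 18) + (1 - 6)²)² = (((38 + ⅔) + 18) + (-5)²)² = ((116/3 + 18) + 25)² = (170/3 + 25)² = (245/3)² = 60025/9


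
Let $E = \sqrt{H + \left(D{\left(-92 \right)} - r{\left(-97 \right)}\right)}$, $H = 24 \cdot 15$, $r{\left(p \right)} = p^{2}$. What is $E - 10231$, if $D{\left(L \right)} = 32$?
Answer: $-10231 + i \sqrt{9017} \approx -10231.0 + 94.958 i$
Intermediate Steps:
$H = 360$
$E = i \sqrt{9017}$ ($E = \sqrt{360 + \left(32 - \left(-97\right)^{2}\right)} = \sqrt{360 + \left(32 - 9409\right)} = \sqrt{360 - 9377} = \sqrt{-9017} = i \sqrt{9017} \approx 94.958 i$)
$E - 10231 = i \sqrt{9017} - 10231 = -10231 + i \sqrt{9017}$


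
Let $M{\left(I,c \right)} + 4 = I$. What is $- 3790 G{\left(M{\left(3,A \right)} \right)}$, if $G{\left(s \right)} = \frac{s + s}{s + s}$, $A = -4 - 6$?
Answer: $-3790$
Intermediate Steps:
$A = -10$ ($A = -4 - 6 = -10$)
$M{\left(I,c \right)} = -4 + I$
$G{\left(s \right)} = 1$ ($G{\left(s \right)} = \frac{2 s}{2 s} = 2 s \frac{1}{2 s} = 1$)
$- 3790 G{\left(M{\left(3,A \right)} \right)} = \left(-3790\right) 1 = -3790$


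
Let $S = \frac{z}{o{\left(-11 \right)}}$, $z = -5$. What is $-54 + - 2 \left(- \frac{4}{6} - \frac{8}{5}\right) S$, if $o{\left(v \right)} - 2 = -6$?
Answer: $- \frac{145}{3} \approx -48.333$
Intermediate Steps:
$o{\left(v \right)} = -4$ ($o{\left(v \right)} = 2 - 6 = -4$)
$S = \frac{5}{4}$ ($S = - \frac{5}{-4} = \left(-5\right) \left(- \frac{1}{4}\right) = \frac{5}{4} \approx 1.25$)
$-54 + - 2 \left(- \frac{4}{6} - \frac{8}{5}\right) S = -54 + - 2 \left(- \frac{4}{6} - \frac{8}{5}\right) \frac{5}{4} = -54 + - 2 \left(\left(-4\right) \frac{1}{6} - \frac{8}{5}\right) \frac{5}{4} = -54 + - 2 \left(- \frac{2}{3} - \frac{8}{5}\right) \frac{5}{4} = -54 + \left(-2\right) \left(- \frac{34}{15}\right) \frac{5}{4} = -54 + \frac{68}{15} \cdot \frac{5}{4} = -54 + \frac{17}{3} = - \frac{145}{3}$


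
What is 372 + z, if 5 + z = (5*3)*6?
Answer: 457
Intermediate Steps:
z = 85 (z = -5 + (5*3)*6 = -5 + 15*6 = -5 + 90 = 85)
372 + z = 372 + 85 = 457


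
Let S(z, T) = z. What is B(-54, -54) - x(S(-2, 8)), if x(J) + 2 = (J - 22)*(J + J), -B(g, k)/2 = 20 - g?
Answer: -242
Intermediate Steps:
B(g, k) = -40 + 2*g (B(g, k) = -2*(20 - g) = -40 + 2*g)
x(J) = -2 + 2*J*(-22 + J) (x(J) = -2 + (J - 22)*(J + J) = -2 + (-22 + J)*(2*J) = -2 + 2*J*(-22 + J))
B(-54, -54) - x(S(-2, 8)) = (-40 + 2*(-54)) - (-2 - 44*(-2) + 2*(-2)**2) = (-40 - 108) - (-2 + 88 + 2*4) = -148 - (-2 + 88 + 8) = -148 - 1*94 = -148 - 94 = -242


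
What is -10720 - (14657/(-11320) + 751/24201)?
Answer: -2936454817663/273955320 ≈ -10719.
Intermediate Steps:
-10720 - (14657/(-11320) + 751/24201) = -10720 - (14657*(-1/11320) + 751*(1/24201)) = -10720 - (-14657/11320 + 751/24201) = -10720 - 1*(-346212737/273955320) = -10720 + 346212737/273955320 = -2936454817663/273955320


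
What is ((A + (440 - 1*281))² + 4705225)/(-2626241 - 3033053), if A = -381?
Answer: -4754509/5659294 ≈ -0.84012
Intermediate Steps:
((A + (440 - 1*281))² + 4705225)/(-2626241 - 3033053) = ((-381 + (440 - 1*281))² + 4705225)/(-2626241 - 3033053) = ((-381 + (440 - 281))² + 4705225)/(-5659294) = ((-381 + 159)² + 4705225)*(-1/5659294) = ((-222)² + 4705225)*(-1/5659294) = (49284 + 4705225)*(-1/5659294) = 4754509*(-1/5659294) = -4754509/5659294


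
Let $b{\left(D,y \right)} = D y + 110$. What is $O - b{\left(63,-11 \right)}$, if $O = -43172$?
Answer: $-42589$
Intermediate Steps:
$b{\left(D,y \right)} = 110 + D y$
$O - b{\left(63,-11 \right)} = -43172 - \left(110 + 63 \left(-11\right)\right) = -43172 - \left(110 - 693\right) = -43172 - -583 = -43172 + 583 = -42589$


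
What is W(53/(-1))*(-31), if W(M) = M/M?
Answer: -31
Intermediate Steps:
W(M) = 1
W(53/(-1))*(-31) = 1*(-31) = -31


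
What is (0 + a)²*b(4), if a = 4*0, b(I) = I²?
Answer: 0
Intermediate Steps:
a = 0
(0 + a)²*b(4) = (0 + 0)²*4² = 0²*16 = 0*16 = 0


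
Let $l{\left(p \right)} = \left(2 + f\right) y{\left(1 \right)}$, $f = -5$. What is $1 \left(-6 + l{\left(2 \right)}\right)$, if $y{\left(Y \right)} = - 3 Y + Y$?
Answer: $0$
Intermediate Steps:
$y{\left(Y \right)} = - 2 Y$
$l{\left(p \right)} = 6$ ($l{\left(p \right)} = \left(2 - 5\right) \left(\left(-2\right) 1\right) = \left(-3\right) \left(-2\right) = 6$)
$1 \left(-6 + l{\left(2 \right)}\right) = 1 \left(-6 + 6\right) = 1 \cdot 0 = 0$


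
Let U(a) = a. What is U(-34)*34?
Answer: -1156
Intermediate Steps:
U(-34)*34 = -34*34 = -1156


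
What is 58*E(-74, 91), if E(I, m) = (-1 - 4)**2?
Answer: 1450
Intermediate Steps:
E(I, m) = 25 (E(I, m) = (-5)**2 = 25)
58*E(-74, 91) = 58*25 = 1450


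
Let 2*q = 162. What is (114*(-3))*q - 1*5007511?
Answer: -5035213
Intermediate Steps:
q = 81 (q = (1/2)*162 = 81)
(114*(-3))*q - 1*5007511 = (114*(-3))*81 - 1*5007511 = -342*81 - 5007511 = -27702 - 5007511 = -5035213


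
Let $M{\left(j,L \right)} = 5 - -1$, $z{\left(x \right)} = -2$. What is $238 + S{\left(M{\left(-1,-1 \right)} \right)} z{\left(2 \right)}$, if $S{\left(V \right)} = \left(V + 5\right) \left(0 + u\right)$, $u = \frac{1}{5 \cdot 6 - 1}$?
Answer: $\frac{6880}{29} \approx 237.24$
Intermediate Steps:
$u = \frac{1}{29}$ ($u = \frac{1}{30 - 1} = \frac{1}{29} \approx 0.034483$)
$M{\left(j,L \right)} = 6$ ($M{\left(j,L \right)} = 5 + 1 = 6$)
$S{\left(V \right)} = \frac{5}{29} + \frac{V}{29}$ ($S{\left(V \right)} = \left(V + 5\right) \left(0 + \frac{1}{29}\right) = \left(5 + V\right) \frac{1}{29} = \frac{5}{29} + \frac{V}{29}$)
$238 + S{\left(M{\left(-1,-1 \right)} \right)} z{\left(2 \right)} = 238 + \left(\frac{5}{29} + \frac{1}{29} \cdot 6\right) \left(-2\right) = 238 + \left(\frac{5}{29} + \frac{6}{29}\right) \left(-2\right) = 238 + \frac{11}{29} \left(-2\right) = 238 - \frac{22}{29} = \frac{6880}{29}$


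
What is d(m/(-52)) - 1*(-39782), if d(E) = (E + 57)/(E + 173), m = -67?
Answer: 360547297/9063 ≈ 39782.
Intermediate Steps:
d(E) = (57 + E)/(173 + E)
d(m/(-52)) - 1*(-39782) = (57 - 67/(-52))/(173 - 67/(-52)) - 1*(-39782) = (57 - 67*(-1/52))/(173 - 67*(-1/52)) + 39782 = (57 + 67/52)/(173 + 67/52) + 39782 = (3031/52)/(9063/52) + 39782 = (52/9063)*(3031/52) + 39782 = 3031/9063 + 39782 = 360547297/9063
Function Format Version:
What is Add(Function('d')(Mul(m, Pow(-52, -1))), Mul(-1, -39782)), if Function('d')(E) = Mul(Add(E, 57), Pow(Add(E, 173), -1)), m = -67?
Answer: Rational(360547297, 9063) ≈ 39782.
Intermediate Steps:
Function('d')(E) = Mul(Pow(Add(173, E), -1), Add(57, E)) (Function('d')(E) = Mul(Add(57, E), Pow(Add(173, E), -1)) = Mul(Pow(Add(173, E), -1), Add(57, E)))
Add(Function('d')(Mul(m, Pow(-52, -1))), Mul(-1, -39782)) = Add(Mul(Pow(Add(173, Mul(-67, Pow(-52, -1))), -1), Add(57, Mul(-67, Pow(-52, -1)))), Mul(-1, -39782)) = Add(Mul(Pow(Add(173, Mul(-67, Rational(-1, 52))), -1), Add(57, Mul(-67, Rational(-1, 52)))), 39782) = Add(Mul(Pow(Add(173, Rational(67, 52)), -1), Add(57, Rational(67, 52))), 39782) = Add(Mul(Pow(Rational(9063, 52), -1), Rational(3031, 52)), 39782) = Add(Mul(Rational(52, 9063), Rational(3031, 52)), 39782) = Add(Rational(3031, 9063), 39782) = Rational(360547297, 9063)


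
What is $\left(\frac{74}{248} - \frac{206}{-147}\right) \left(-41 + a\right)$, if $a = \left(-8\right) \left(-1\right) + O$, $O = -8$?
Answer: $- \frac{1270303}{18228} \approx -69.69$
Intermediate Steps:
$a = 0$ ($a = \left(-8\right) \left(-1\right) - 8 = 8 - 8 = 0$)
$\left(\frac{74}{248} - \frac{206}{-147}\right) \left(-41 + a\right) = \left(\frac{74}{248} - \frac{206}{-147}\right) \left(-41 + 0\right) = \left(74 \cdot \frac{1}{248} - - \frac{206}{147}\right) \left(-41\right) = \left(\frac{37}{124} + \frac{206}{147}\right) \left(-41\right) = \frac{30983}{18228} \left(-41\right) = - \frac{1270303}{18228}$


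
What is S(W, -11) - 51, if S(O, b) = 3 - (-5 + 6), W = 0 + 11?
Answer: -49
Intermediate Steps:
W = 11
S(O, b) = 2 (S(O, b) = 3 - 1*1 = 3 - 1 = 2)
S(W, -11) - 51 = 2 - 51 = -49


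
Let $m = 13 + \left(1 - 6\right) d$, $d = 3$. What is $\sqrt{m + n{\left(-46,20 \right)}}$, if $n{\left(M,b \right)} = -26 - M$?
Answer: $3 \sqrt{2} \approx 4.2426$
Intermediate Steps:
$m = -2$ ($m = 13 + \left(1 - 6\right) 3 = 13 - 15 = -2$)
$\sqrt{m + n{\left(-46,20 \right)}} = \sqrt{-2 - -20} = \sqrt{-2 + \left(-26 + 46\right)} = \sqrt{-2 + 20} = \sqrt{18} = 3 \sqrt{2}$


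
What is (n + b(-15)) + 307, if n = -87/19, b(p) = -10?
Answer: 5556/19 ≈ 292.42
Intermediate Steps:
n = -87/19 (n = -87*1/19 = -87/19 ≈ -4.5789)
(n + b(-15)) + 307 = (-87/19 - 10) + 307 = -277/19 + 307 = 5556/19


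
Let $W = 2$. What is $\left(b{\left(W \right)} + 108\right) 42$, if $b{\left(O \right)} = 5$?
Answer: $4746$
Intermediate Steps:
$\left(b{\left(W \right)} + 108\right) 42 = \left(5 + 108\right) 42 = 113 \cdot 42 = 4746$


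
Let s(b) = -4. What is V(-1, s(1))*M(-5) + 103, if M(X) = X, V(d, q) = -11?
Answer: 158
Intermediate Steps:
V(-1, s(1))*M(-5) + 103 = -11*(-5) + 103 = 55 + 103 = 158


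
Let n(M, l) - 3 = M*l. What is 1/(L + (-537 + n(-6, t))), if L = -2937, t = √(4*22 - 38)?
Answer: -1157/4015347 + 10*√2/4015347 ≈ -0.00028462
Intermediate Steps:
t = 5*√2 (t = √(88 - 38) = √50 = 5*√2 ≈ 7.0711)
n(M, l) = 3 + M*l
1/(L + (-537 + n(-6, t))) = 1/(-2937 + (-537 + (3 - 30*√2))) = 1/(-2937 + (-534 - 30*√2)) = 1/(-3471 - 30*√2)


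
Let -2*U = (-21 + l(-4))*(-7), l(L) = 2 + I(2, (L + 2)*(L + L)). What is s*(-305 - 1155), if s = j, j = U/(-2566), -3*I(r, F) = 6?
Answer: -53655/1283 ≈ -41.820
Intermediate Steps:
I(r, F) = -2 (I(r, F) = -⅓*6 = -2)
l(L) = 0 (l(L) = 2 - 2 = 0)
U = -147/2 (U = -(-21 + 0)*(-7)/2 = -(-21)*(-7)/2 = -½*147 = -147/2 ≈ -73.500)
j = 147/5132 (j = -147/2/(-2566) = -147/2*(-1/2566) = 147/5132 ≈ 0.028644)
s = 147/5132 ≈ 0.028644
s*(-305 - 1155) = 147*(-305 - 1155)/5132 = (147/5132)*(-1460) = -53655/1283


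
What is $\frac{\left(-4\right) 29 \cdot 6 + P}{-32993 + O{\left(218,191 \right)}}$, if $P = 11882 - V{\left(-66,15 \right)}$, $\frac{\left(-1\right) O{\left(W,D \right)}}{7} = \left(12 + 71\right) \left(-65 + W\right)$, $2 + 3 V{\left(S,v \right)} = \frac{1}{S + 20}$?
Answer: $- \frac{514587}{5606756} \approx -0.09178$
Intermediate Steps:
$V{\left(S,v \right)} = - \frac{2}{3} + \frac{1}{3 \left(20 + S\right)}$ ($V{\left(S,v \right)} = - \frac{2}{3} + \frac{1}{3 \left(S + 20\right)} = - \frac{2}{3} + \frac{1}{3 \left(20 + S\right)}$)
$O{\left(W,D \right)} = 37765 - 581 W$ ($O{\left(W,D \right)} = - 7 \left(12 + 71\right) \left(-65 + W\right) = - 7 \cdot 83 \left(-65 + W\right) = - 7 \left(-5395 + 83 W\right) = 37765 - 581 W$)
$P = \frac{546603}{46}$ ($P = 11882 - \frac{-39 - -132}{3 \left(20 - 66\right)} = 11882 - \frac{-39 + 132}{3 \left(-46\right)} = 11882 - \frac{1}{3} \left(- \frac{1}{46}\right) 93 = 11882 - - \frac{31}{46} = 11882 + \frac{31}{46} = \frac{546603}{46} \approx 11883.0$)
$\frac{\left(-4\right) 29 \cdot 6 + P}{-32993 + O{\left(218,191 \right)}} = \frac{\left(-4\right) 29 \cdot 6 + \frac{546603}{46}}{-32993 + \left(37765 - 126658\right)} = \frac{\left(-116\right) 6 + \frac{546603}{46}}{-32993 + \left(37765 - 126658\right)} = \frac{-696 + \frac{546603}{46}}{-32993 - 88893} = \frac{514587}{46 \left(-121886\right)} = \frac{514587}{46} \left(- \frac{1}{121886}\right) = - \frac{514587}{5606756}$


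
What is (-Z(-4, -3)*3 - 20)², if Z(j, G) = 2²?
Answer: 1024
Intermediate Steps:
Z(j, G) = 4
(-Z(-4, -3)*3 - 20)² = (-1*4*3 - 20)² = (-4*3 - 20)² = (-12 - 20)² = (-32)² = 1024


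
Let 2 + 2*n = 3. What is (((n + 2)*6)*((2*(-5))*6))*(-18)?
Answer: 16200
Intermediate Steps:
n = ½ (n = -1 + (½)*3 = -1 + 3/2 = ½ ≈ 0.50000)
(((n + 2)*6)*((2*(-5))*6))*(-18) = (((½ + 2)*6)*((2*(-5))*6))*(-18) = (((5/2)*6)*(-10*6))*(-18) = (15*(-60))*(-18) = -900*(-18) = 16200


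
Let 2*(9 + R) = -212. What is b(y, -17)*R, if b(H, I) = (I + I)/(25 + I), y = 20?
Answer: 1955/4 ≈ 488.75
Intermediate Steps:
b(H, I) = 2*I/(25 + I) (b(H, I) = (2*I)/(25 + I) = 2*I/(25 + I))
R = -115 (R = -9 + (½)*(-212) = -9 - 106 = -115)
b(y, -17)*R = (2*(-17)/(25 - 17))*(-115) = (2*(-17)/8)*(-115) = (2*(-17)*(⅛))*(-115) = -17/4*(-115) = 1955/4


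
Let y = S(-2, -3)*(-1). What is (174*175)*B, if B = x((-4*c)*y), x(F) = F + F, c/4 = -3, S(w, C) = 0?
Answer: 0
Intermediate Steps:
c = -12 (c = 4*(-3) = -12)
y = 0 (y = 0*(-1) = 0)
x(F) = 2*F
B = 0 (B = 2*(-4*(-12)*0) = 2*(48*0) = 2*0 = 0)
(174*175)*B = (174*175)*0 = 30450*0 = 0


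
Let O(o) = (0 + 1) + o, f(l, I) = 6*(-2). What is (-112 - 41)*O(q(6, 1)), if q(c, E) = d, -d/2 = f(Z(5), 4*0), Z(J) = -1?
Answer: -3825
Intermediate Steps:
f(l, I) = -12
d = 24 (d = -2*(-12) = 24)
q(c, E) = 24
O(o) = 1 + o
(-112 - 41)*O(q(6, 1)) = (-112 - 41)*(1 + 24) = -153*25 = -3825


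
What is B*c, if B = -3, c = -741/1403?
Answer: 2223/1403 ≈ 1.5845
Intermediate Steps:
c = -741/1403 (c = -741*1/1403 = -741/1403 ≈ -0.52815)
B*c = -3*(-741/1403) = 2223/1403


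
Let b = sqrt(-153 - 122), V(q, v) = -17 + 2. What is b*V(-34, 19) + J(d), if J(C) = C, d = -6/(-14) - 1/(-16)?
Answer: 55/112 - 75*I*sqrt(11) ≈ 0.49107 - 248.75*I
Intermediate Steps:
V(q, v) = -15
d = 55/112 (d = -6*(-1/14) - 1*(-1/16) = 3/7 + 1/16 = 55/112 ≈ 0.49107)
b = 5*I*sqrt(11) (b = sqrt(-275) = 5*I*sqrt(11) ≈ 16.583*I)
b*V(-34, 19) + J(d) = (5*I*sqrt(11))*(-15) + 55/112 = -75*I*sqrt(11) + 55/112 = 55/112 - 75*I*sqrt(11)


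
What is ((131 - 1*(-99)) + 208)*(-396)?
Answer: -173448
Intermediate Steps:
((131 - 1*(-99)) + 208)*(-396) = ((131 + 99) + 208)*(-396) = (230 + 208)*(-396) = 438*(-396) = -173448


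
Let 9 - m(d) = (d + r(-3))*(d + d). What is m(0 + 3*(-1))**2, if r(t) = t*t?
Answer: 2025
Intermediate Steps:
r(t) = t**2
m(d) = 9 - 2*d*(9 + d) (m(d) = 9 - (d + (-3)**2)*(d + d) = 9 - (d + 9)*2*d = 9 - (9 + d)*2*d = 9 - 2*d*(9 + d))
m(0 + 3*(-1))**2 = (9 - 18*(0 + 3*(-1)) - 2*(0 + 3*(-1))**2)**2 = (9 - 18*(0 - 3) - 2*(0 - 3)**2)**2 = (9 - 18*(-3) - 2*(-3)**2)**2 = (9 + 54 - 2*9)**2 = (9 + 54 - 18)**2 = 45**2 = 2025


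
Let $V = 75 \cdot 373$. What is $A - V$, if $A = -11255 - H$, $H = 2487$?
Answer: $-41717$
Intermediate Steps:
$V = 27975$
$A = -13742$ ($A = -11255 - 2487 = -13742$)
$A - V = -13742 - 27975 = -41717$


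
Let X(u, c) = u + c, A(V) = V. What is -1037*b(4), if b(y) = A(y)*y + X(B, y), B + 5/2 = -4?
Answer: -27999/2 ≈ -14000.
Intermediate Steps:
B = -13/2 (B = -5/2 - 4 = -13/2 ≈ -6.5000)
X(u, c) = c + u
b(y) = -13/2 + y + y² (b(y) = y*y + (y - 13/2) = y² + (-13/2 + y) = -13/2 + y + y²)
-1037*b(4) = -1037*(-13/2 + 4 + 4²) = -1037*(-13/2 + 4 + 16) = -1037*27/2 = -27999/2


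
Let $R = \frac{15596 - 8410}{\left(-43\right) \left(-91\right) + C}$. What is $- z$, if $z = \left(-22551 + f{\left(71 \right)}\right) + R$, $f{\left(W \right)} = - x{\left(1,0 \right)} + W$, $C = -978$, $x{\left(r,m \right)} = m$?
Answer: $\frac{65971614}{2935} \approx 22478.0$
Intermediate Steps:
$f{\left(W \right)} = W$ ($f{\left(W \right)} = \left(-1\right) 0 + W = 0 + W = W$)
$R = \frac{7186}{2935}$ ($R = \frac{15596 - 8410}{\left(-43\right) \left(-91\right) - 978} = \frac{7186}{3913 - 978} = \frac{7186}{2935} \approx 2.4484$)
$z = - \frac{65971614}{2935}$ ($z = \left(-22551 + 71\right) + \frac{7186}{2935} = -22480 + \frac{7186}{2935} = - \frac{65971614}{2935} \approx -22478.0$)
$- z = \left(-1\right) \left(- \frac{65971614}{2935}\right) = \frac{65971614}{2935}$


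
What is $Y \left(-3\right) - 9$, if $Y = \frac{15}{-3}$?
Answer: $6$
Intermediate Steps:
$Y = -5$ ($Y = 15 \left(- \frac{1}{3}\right) = -5$)
$Y \left(-3\right) - 9 = \left(-5\right) \left(-3\right) - 9 = 15 - 9 = 6$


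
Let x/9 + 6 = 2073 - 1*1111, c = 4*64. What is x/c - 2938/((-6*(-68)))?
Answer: 86197/3264 ≈ 26.408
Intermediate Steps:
c = 256
x = 8604 (x = -54 + 9*(2073 - 1*1111) = -54 + 9*(2073 - 1111) = -54 + 9*962 = -54 + 8658 = 8604)
x/c - 2938/((-6*(-68))) = 8604/256 - 2938/((-6*(-68))) = 8604*(1/256) - 2938/408 = 2151/64 - 2938*1/408 = 2151/64 - 1469/204 = 86197/3264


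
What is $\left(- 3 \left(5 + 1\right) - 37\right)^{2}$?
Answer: $3025$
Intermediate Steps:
$\left(- 3 \left(5 + 1\right) - 37\right)^{2} = \left(\left(-3\right) 6 - 37\right)^{2} = \left(-18 - 37\right)^{2} = \left(-55\right)^{2} = 3025$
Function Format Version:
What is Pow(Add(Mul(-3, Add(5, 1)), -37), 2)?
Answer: 3025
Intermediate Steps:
Pow(Add(Mul(-3, Add(5, 1)), -37), 2) = Pow(Add(Mul(-3, 6), -37), 2) = Pow(Add(-18, -37), 2) = Pow(-55, 2) = 3025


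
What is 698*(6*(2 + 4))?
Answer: 25128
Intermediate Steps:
698*(6*(2 + 4)) = 698*(6*6) = 698*36 = 25128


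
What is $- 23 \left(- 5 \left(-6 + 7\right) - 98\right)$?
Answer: $2369$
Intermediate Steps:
$- 23 \left(- 5 \left(-6 + 7\right) - 98\right) = - 23 \left(\left(-5\right) 1 - 98\right) = - 23 \left(-5 - 98\right) = \left(-23\right) \left(-103\right) = 2369$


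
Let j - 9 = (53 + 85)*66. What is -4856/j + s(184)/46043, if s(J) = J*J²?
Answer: 56570803160/419774031 ≈ 134.76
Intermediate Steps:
s(J) = J³
j = 9117 (j = 9 + (53 + 85)*66 = 9 + 138*66 = 9 + 9108 = 9117)
-4856/j + s(184)/46043 = -4856/9117 + 184³/46043 = -4856*1/9117 + 6229504*(1/46043) = -4856/9117 + 6229504/46043 = 56570803160/419774031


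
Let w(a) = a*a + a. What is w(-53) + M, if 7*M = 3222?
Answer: 22514/7 ≈ 3216.3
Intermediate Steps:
M = 3222/7 (M = (⅐)*3222 = 3222/7 ≈ 460.29)
w(a) = a + a² (w(a) = a² + a = a + a²)
w(-53) + M = -53*(1 - 53) + 3222/7 = -53*(-52) + 3222/7 = 2756 + 3222/7 = 22514/7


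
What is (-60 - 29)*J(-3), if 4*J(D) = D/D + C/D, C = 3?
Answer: 0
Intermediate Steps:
J(D) = 1/4 + 3/(4*D) (J(D) = (D/D + 3/D)/4 = (1 + 3/D)/4 = 1/4 + 3/(4*D))
(-60 - 29)*J(-3) = (-60 - 29)*((1/4)*(3 - 3)/(-3)) = -89*(-1)*0/(4*3) = -89*0 = 0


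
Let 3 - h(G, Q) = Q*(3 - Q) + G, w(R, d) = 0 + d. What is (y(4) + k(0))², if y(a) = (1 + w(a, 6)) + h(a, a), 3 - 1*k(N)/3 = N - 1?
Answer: 484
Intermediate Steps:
w(R, d) = d
k(N) = 12 - 3*N (k(N) = 9 - 3*(N - 1) = 9 - 3*(-1 + N) = 9 + (3 - 3*N) = 12 - 3*N)
h(G, Q) = 3 - G - Q*(3 - Q) (h(G, Q) = 3 - (Q*(3 - Q) + G) = 3 - (G + Q*(3 - Q)) = 3 + (-G - Q*(3 - Q)) = 3 - G - Q*(3 - Q))
y(a) = 10 + a² - 4*a (y(a) = (1 + 6) + (3 + a² - a - 3*a) = 7 + (3 + a² - 4*a) = 10 + a² - 4*a)
(y(4) + k(0))² = ((10 + 4² - 4*4) + (12 - 3*0))² = ((10 + 16 - 16) + (12 + 0))² = (10 + 12)² = 22² = 484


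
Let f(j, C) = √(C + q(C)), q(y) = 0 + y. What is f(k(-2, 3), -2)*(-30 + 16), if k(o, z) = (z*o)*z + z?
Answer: -28*I ≈ -28.0*I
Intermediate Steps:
k(o, z) = z + o*z² (k(o, z) = (o*z)*z + z = o*z² + z = z + o*z²)
q(y) = y
f(j, C) = √2*√C (f(j, C) = √(C + C) = √(2*C) = √2*√C)
f(k(-2, 3), -2)*(-30 + 16) = (√2*√(-2))*(-30 + 16) = (√2*(I*√2))*(-14) = (2*I)*(-14) = -28*I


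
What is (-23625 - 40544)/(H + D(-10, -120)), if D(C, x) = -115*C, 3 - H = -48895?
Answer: -64169/50048 ≈ -1.2821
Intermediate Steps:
H = 48898 (H = 3 - 1*(-48895) = 3 + 48895 = 48898)
(-23625 - 40544)/(H + D(-10, -120)) = (-23625 - 40544)/(48898 - 115*(-10)) = -64169/(48898 + 1150) = -64169/50048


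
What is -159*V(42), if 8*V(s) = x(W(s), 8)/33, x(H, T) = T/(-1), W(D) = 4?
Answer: 53/11 ≈ 4.8182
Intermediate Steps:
x(H, T) = -T (x(H, T) = T*(-1) = -T)
V(s) = -1/33 (V(s) = (-1*8/33)/8 = (-8*1/33)/8 = (1/8)*(-8/33) = -1/33)
-159*V(42) = -159*(-1/33) = 53/11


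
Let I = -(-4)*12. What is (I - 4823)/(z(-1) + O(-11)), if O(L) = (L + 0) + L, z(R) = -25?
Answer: 4775/47 ≈ 101.60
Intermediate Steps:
O(L) = 2*L (O(L) = L + L = 2*L)
I = 48 (I = -4*(-12) = 48)
(I - 4823)/(z(-1) + O(-11)) = (48 - 4823)/(-25 + 2*(-11)) = -4775/(-25 - 22) = -4775/(-47) = -4775*(-1/47) = 4775/47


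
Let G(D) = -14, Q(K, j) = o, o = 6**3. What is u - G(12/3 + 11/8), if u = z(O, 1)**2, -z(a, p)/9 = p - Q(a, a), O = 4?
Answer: 3744239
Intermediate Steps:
o = 216
Q(K, j) = 216
z(a, p) = 1944 - 9*p (z(a, p) = -9*(p - 1*216) = -9*(p - 216) = -9*(-216 + p) = 1944 - 9*p)
u = 3744225 (u = (1944 - 9*1)**2 = (1944 - 9)**2 = 1935**2 = 3744225)
u - G(12/3 + 11/8) = 3744225 - 1*(-14) = 3744225 + 14 = 3744239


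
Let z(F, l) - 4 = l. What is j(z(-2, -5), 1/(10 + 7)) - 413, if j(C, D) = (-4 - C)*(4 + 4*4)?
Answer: -473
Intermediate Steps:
z(F, l) = 4 + l
j(C, D) = -80 - 20*C (j(C, D) = (-4 - C)*(4 + 16) = (-4 - C)*20 = -80 - 20*C)
j(z(-2, -5), 1/(10 + 7)) - 413 = (-80 - 20*(4 - 5)) - 413 = (-80 - 20*(-1)) - 413 = (-80 + 20) - 413 = -60 - 413 = -473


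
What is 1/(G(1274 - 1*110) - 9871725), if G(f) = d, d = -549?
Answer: -1/9872274 ≈ -1.0129e-7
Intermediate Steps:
G(f) = -549
1/(G(1274 - 1*110) - 9871725) = 1/(-549 - 9871725) = 1/(-9872274) = -1/9872274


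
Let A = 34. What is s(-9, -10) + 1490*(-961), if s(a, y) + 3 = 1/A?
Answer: -48684361/34 ≈ -1.4319e+6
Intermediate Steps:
s(a, y) = -101/34 (s(a, y) = -3 + 1/34 = -101/34)
s(-9, -10) + 1490*(-961) = -101/34 + 1490*(-961) = -101/34 - 1431890 = -48684361/34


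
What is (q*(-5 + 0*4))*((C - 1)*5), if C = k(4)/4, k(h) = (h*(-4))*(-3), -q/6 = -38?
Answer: -62700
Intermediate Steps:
q = 228 (q = -6*(-38) = 228)
k(h) = 12*h (k(h) = -4*h*(-3) = 12*h)
C = 12 (C = (12*4)/4 = 48*(¼) = 12)
(q*(-5 + 0*4))*((C - 1)*5) = (228*(-5 + 0*4))*((12 - 1)*5) = (228*(-5 + 0))*(11*5) = (228*(-5))*55 = -1140*55 = -62700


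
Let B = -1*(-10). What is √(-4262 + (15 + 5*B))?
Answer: I*√4197 ≈ 64.784*I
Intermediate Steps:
B = 10
√(-4262 + (15 + 5*B)) = √(-4262 + (15 + 5*10)) = √(-4262 + (15 + 50)) = √(-4262 + 65) = √(-4197) = I*√4197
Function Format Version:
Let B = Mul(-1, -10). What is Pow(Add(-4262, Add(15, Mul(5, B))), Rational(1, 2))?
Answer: Mul(I, Pow(4197, Rational(1, 2))) ≈ Mul(64.784, I)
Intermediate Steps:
B = 10
Pow(Add(-4262, Add(15, Mul(5, B))), Rational(1, 2)) = Pow(Add(-4262, Add(15, Mul(5, 10))), Rational(1, 2)) = Pow(Add(-4262, Add(15, 50)), Rational(1, 2)) = Pow(Add(-4262, 65), Rational(1, 2)) = Pow(-4197, Rational(1, 2)) = Mul(I, Pow(4197, Rational(1, 2)))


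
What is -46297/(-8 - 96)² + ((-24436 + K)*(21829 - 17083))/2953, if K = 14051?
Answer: -533227178401/31939648 ≈ -16695.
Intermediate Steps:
-46297/(-8 - 96)² + ((-24436 + K)*(21829 - 17083))/2953 = -46297/(-8 - 96)² + ((-24436 + 14051)*(21829 - 17083))/2953 = -46297/((-104)²) - 10385*4746*(1/2953) = -46297/10816 - 49287210*1/2953 = -46297*1/10816 - 49287210/2953 = -46297/10816 - 49287210/2953 = -533227178401/31939648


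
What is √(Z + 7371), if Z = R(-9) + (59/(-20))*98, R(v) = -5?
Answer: √707690/10 ≈ 84.124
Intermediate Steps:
Z = -2941/10 (Z = -5 + (59/(-20))*98 = -5 + (59*(-1/20))*98 = -5 - 59/20*98 = -5 - 2891/10 = -2941/10 ≈ -294.10)
√(Z + 7371) = √(-2941/10 + 7371) = √(70769/10) = √707690/10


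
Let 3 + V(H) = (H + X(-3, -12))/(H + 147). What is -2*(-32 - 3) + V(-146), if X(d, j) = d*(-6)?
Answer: -61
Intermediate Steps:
X(d, j) = -6*d
V(H) = -3 + (18 + H)/(147 + H) (V(H) = -3 + (H - 6*(-3))/(H + 147) = -3 + (H + 18)/(147 + H) = -3 + (18 + H)/(147 + H))
-2*(-32 - 3) + V(-146) = -2*(-32 - 3) + (-423 - 2*(-146))/(147 - 146) = -2*(-35) + (-423 + 292)/1 = 70 + 1*(-131) = 70 - 131 = -61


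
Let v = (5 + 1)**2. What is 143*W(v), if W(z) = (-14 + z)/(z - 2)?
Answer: 1573/17 ≈ 92.529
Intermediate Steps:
v = 36 (v = 6**2 = 36)
W(z) = (-14 + z)/(-2 + z)
143*W(v) = 143*((-14 + 36)/(-2 + 36)) = 143*(22/34) = 143*((1/34)*22) = 143*(11/17) = 1573/17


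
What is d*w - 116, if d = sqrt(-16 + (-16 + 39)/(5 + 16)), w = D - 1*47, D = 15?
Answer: -116 - 32*I*sqrt(6573)/21 ≈ -116.0 - 123.54*I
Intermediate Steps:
w = -32 (w = 15 - 1*47 = 15 - 47 = -32)
d = I*sqrt(6573)/21 (d = sqrt(-16 + 23/21) = sqrt(-313/21) = I*sqrt(6573)/21 ≈ 3.8607*I)
d*w - 116 = (I*sqrt(6573)/21)*(-32) - 116 = -32*I*sqrt(6573)/21 - 116 = -116 - 32*I*sqrt(6573)/21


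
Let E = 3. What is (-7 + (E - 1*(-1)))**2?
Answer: 9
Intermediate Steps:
(-7 + (E - 1*(-1)))**2 = (-7 + (3 - 1*(-1)))**2 = (-7 + (3 + 1))**2 = (-7 + 4)**2 = (-3)**2 = 9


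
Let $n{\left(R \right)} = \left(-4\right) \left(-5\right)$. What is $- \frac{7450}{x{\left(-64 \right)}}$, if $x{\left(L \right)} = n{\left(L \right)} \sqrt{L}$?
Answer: $\frac{745 i}{16} \approx 46.563 i$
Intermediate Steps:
$n{\left(R \right)} = 20$
$x{\left(L \right)} = 20 \sqrt{L}$
$- \frac{7450}{x{\left(-64 \right)}} = - \frac{7450}{20 \sqrt{-64}} = - \frac{7450}{20 \cdot 8 i} = - \frac{7450}{160 i} = - 7450 \left(- \frac{i}{160}\right) = \frac{745 i}{16}$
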